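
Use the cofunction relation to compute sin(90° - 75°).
sin(90° - 75°) = cos(75°) = (√6-√2)/4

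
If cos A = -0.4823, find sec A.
sec A = 1/cos A = -2.073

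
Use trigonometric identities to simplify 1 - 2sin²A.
1 - 2sin²A = cos(2A) (using Double angle)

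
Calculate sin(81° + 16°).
sin(81° + 16°) = sin 81° cos 16° + cos 81° sin 16° = 0.9925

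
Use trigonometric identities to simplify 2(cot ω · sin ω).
2(cot ω · sin ω) = 2(cos ω) (using Quotient identity)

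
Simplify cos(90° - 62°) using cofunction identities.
cos(90° - 62°) = sin(62°)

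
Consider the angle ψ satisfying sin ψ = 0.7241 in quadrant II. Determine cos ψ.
cos ψ = ±√(1 - sin²ψ) = -0.6897 (negative in QII)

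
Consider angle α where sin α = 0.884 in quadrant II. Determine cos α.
cos α = ±√(1 - sin²α) = -0.4675 (negative in QII)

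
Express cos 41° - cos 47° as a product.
cos 41° - cos 47° = -2 sin(44°) sin(-3°)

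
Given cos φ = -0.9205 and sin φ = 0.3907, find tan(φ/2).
tan(φ/2) = sin φ / (1 + cos φ) = 4.914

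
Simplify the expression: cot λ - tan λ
cot λ - tan λ = 2 cot(2λ) (using Double angle)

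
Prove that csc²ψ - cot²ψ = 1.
LHS = 1/sin²ψ - cos²ψ/sin²ψ = (1 - cos²ψ)/sin²ψ = sin²ψ/sin²ψ = 1 = RHS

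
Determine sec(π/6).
sec(π/6) = 2√3/3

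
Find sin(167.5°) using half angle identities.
sin(167.5°) = √((1 - cos 335°)/2) = 0.2164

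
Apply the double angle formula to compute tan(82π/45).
tan(82π/45) = 2 tan 41π/45 / (1 - tan²41π/45) = -0.6249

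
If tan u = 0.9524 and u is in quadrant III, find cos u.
cos u = -0.7241 (using tan²u + 1 = sec²u)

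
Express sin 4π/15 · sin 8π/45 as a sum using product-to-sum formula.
sin 4π/15 sin 8π/45 = (1/2)[cos(4π/15-8π/45) - cos(4π/15+8π/45)]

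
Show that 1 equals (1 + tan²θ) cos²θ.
RHS = sec²θ · cos²θ = (1/cos²θ) · cos²θ = 1 = LHS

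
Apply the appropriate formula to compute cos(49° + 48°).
cos(49° + 48°) = cos 49° cos 48° - sin 49° sin 48° = -0.1219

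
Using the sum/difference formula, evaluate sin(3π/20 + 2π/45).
sin(3π/20 + 2π/45) = sin 3π/20 cos 2π/45 + cos 3π/20 sin 2π/45 = 0.5736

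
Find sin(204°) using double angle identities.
sin(204°) = 2 sin 102° cos 102° = -0.4067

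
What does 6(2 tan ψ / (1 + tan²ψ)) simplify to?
6(2 tan ψ / (1 + tan²ψ)) = 6(sin(2ψ)) (using Double angle)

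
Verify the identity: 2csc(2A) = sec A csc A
LHS = 2/sin(2A) = 2/(2 sin A cos A) = 1/(sin A cos A) = (1/cos A)(1/sin A) = sec A csc A = RHS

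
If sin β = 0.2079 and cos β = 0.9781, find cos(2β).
cos(2β) = cos²β - sin²β = 0.9135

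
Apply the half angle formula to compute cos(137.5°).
cos(137.5°) = -√((1 + cos 275°)/2) = -0.7373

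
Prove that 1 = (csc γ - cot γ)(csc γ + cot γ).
RHS = csc²γ - cot²γ = (1 + cot²γ) - cot²γ = 1 = LHS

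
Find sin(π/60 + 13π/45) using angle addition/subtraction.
sin(π/60 + 13π/45) = sin π/60 cos 13π/45 + cos π/60 sin 13π/45 = 0.8192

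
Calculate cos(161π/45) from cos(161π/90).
cos(161π/45) = cos²161π/90 - sin²161π/90 = 0.2419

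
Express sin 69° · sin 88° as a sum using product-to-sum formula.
sin 69° sin 88° = (1/2)[cos(69°-88°) - cos(69°+88°)]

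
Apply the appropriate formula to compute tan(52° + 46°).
tan(52° + 46°) = (tan 52° + tan 46°)/(1 - tan 52° tan 46°) = -7.115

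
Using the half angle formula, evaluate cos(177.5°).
cos(177.5°) = -√((1 + cos 355°)/2) = -0.999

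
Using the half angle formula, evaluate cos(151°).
cos(151°) = -√((1 + cos 302°)/2) = -0.8746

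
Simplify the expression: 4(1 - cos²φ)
4(1 - cos²φ) = 4(sin²φ) (using Pythagorean identity)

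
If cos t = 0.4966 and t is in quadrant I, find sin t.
sin t = 0.868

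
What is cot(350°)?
cot(350°) = -5.671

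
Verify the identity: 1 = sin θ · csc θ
RHS = sin θ · (1/sin θ) = 1 = LHS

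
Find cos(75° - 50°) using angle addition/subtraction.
cos(75° - 50°) = cos 75° cos 50° + sin 75° sin 50° = 0.9063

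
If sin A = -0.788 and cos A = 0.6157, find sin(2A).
sin(2A) = 2 sin A cos A = -0.9703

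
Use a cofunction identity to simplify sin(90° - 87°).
sin(90° - 87°) = cos(87°)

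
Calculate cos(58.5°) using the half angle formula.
cos(58.5°) = √((1 + cos 117°)/2) = 0.5225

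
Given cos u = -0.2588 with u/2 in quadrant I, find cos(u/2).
cos(u/2) = ±√((1 + cos u)/2); positive since u/2 ∈ QI, so cos(u/2) = 0.6088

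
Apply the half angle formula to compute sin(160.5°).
sin(160.5°) = √((1 - cos 321°)/2) = 0.3338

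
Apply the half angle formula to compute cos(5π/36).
cos(5π/36) = √((1 + cos 5π/18)/2) = 0.9063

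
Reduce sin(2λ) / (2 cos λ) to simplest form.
sin(2λ) / (2 cos λ) = sin λ (using Double angle)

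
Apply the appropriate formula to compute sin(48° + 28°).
sin(48° + 28°) = sin 48° cos 28° + cos 48° sin 28° = 0.9703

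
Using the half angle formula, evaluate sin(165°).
sin(165°) = √((1 - cos 330°)/2) = (√6-√2)/4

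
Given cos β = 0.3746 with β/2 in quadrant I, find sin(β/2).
sin(β/2) = ±√((1 - cos β)/2); positive since β/2 ∈ QI, so sin(β/2) = 0.5592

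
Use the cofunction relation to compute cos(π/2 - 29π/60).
cos(π/2 - 29π/60) = sin(29π/60) = 0.9986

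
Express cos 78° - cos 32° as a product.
cos 78° - cos 32° = -2 sin(55°) sin(23°)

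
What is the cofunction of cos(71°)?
cos(71°) = sin(90° - 71°) = sin(19°)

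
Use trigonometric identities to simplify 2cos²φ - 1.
2cos²φ - 1 = cos(2φ) (using Double angle)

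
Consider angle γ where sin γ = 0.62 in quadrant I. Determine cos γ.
cos γ = √(1 - sin²γ) = 0.7846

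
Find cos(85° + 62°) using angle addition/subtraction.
cos(85° + 62°) = cos 85° cos 62° - sin 85° sin 62° = -0.8387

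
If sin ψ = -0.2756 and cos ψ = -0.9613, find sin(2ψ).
sin(2ψ) = 2 sin ψ cos ψ = 0.5299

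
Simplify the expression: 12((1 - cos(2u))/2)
12((1 - cos(2u))/2) = 12(sin²u) (using Power reduction)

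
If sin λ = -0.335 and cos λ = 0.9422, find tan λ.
tan λ = sin λ / cos λ = -0.3556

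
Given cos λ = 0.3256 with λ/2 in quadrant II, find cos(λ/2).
cos(λ/2) = ±√((1 + cos λ)/2); negative since λ/2 ∈ QII, so cos(λ/2) = -0.8141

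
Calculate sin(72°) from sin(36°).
sin(72°) = 2 sin 36° cos 36° = 0.9511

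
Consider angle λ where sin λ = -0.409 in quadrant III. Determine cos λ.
cos λ = ±√(1 - sin²λ) = -0.9125 (negative in QIII)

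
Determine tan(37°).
tan(37°) = 0.7536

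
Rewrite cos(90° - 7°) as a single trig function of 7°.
cos(90° - 7°) = sin(7°)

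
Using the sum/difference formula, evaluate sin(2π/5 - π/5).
sin(2π/5 - π/5) = sin 2π/5 cos π/5 - cos 2π/5 sin π/5 = 0.5878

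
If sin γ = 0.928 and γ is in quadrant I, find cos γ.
cos γ = 0.3726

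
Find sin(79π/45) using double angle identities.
sin(79π/45) = 2 sin 79π/90 cos 79π/90 = -0.6947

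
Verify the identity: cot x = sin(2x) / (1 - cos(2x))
RHS = 2 sin x cos x / (2sin²x) = cos x/sin x = cot x = LHS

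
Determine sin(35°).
sin(35°) = 0.5736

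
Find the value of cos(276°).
cos(276°) = 0.1045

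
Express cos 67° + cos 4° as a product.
cos 67° + cos 4° = 2 cos(35.5°) cos(31.5°)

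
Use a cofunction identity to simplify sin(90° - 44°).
sin(90° - 44°) = cos(44°)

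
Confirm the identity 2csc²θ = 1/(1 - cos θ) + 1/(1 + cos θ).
RHS = [(1 + cos θ) + (1 - cos θ)] / [(1 - cos θ)(1 + cos θ)] = 2/(1 - cos²θ) = 2/sin²θ = 2csc²θ = LHS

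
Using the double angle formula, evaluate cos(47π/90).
cos(47π/90) = cos²47π/180 - sin²47π/180 = -0.06976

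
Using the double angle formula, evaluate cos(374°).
cos(374°) = cos²187° - sin²187° = 0.9703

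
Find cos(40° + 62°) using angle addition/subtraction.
cos(40° + 62°) = cos 40° cos 62° - sin 40° sin 62° = -0.2079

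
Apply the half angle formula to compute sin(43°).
sin(43°) = √((1 - cos 86°)/2) = 0.682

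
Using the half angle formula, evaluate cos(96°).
cos(96°) = -√((1 + cos 192°)/2) = -0.1045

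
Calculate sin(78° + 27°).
sin(78° + 27°) = sin 78° cos 27° + cos 78° sin 27° = (√6+√2)/4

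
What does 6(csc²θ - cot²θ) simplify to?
6(csc²θ - cot²θ) = 6 (using Pythagorean identity)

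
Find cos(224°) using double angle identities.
cos(224°) = cos²112° - sin²112° = -0.7193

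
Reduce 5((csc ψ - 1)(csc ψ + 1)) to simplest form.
5((csc ψ - 1)(csc ψ + 1)) = 5(cot²ψ) (using Diff. of squares)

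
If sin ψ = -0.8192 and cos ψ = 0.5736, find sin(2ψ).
sin(2ψ) = 2 sin ψ cos ψ = -0.9398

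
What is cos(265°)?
cos(265°) = -0.08716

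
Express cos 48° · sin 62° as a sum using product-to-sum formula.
cos 48° sin 62° = (1/2)[sin(48°+62°) - sin(48°-62°)]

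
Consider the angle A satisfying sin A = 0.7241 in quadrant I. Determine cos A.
cos A = √(1 - sin²A) = 0.6897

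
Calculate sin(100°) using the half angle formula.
sin(100°) = √((1 - cos 200°)/2) = 0.9848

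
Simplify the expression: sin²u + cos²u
sin²u + cos²u = 1 (using Pythagorean identity)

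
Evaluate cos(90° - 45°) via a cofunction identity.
cos(90° - 45°) = sin(45°) = √2/2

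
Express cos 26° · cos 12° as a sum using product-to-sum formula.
cos 26° cos 12° = (1/2)[cos(26°-12°) + cos(26°+12°)]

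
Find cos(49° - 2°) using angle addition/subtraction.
cos(49° - 2°) = cos 49° cos 2° + sin 49° sin 2° = 0.682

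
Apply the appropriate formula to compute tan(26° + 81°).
tan(26° + 81°) = (tan 26° + tan 81°)/(1 - tan 26° tan 81°) = -3.271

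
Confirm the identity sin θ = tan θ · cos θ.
RHS = (sin θ/cos θ) · cos θ = sin θ = LHS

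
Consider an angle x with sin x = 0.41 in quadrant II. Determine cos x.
cos x = ±√(1 - sin²x) = -0.9121 (negative in QII)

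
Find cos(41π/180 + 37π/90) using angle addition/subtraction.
cos(41π/180 + 37π/90) = cos 41π/180 cos 37π/90 - sin 41π/180 sin 37π/90 = -0.4226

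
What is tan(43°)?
tan(43°) = 0.9325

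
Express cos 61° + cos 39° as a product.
cos 61° + cos 39° = 2 cos(50°) cos(11°)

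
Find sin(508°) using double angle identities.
sin(508°) = 2 sin 254° cos 254° = 0.5299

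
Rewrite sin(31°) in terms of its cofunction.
sin(31°) = cos(90° - 31°) = cos(59°)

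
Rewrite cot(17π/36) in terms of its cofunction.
cot(17π/36) = tan(π/2 - 17π/36) = tan(π/36)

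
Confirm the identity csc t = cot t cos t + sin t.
RHS = cos²t/sin t + sin t = (cos²t + sin²t)/sin t = 1/sin t = csc t = LHS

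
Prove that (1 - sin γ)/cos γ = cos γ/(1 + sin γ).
LHS = (1 - sin γ)(1 + sin γ) / (cos γ(1 + sin γ)) = (1 - sin²γ) / (cos γ(1 + sin γ)) = cos²γ / (cos γ(1 + sin γ)) = cos γ/(1 + sin γ) = RHS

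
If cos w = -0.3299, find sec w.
sec w = 1/cos w = -3.031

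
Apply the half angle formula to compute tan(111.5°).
tan(111.5°) = sin 223° / (1 + cos 223°) = -2.539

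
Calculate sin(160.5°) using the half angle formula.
sin(160.5°) = √((1 - cos 321°)/2) = 0.3338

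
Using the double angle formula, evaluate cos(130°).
cos(130°) = cos²65° - sin²65° = -0.6428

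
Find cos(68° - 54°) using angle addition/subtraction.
cos(68° - 54°) = cos 68° cos 54° + sin 68° sin 54° = 0.9703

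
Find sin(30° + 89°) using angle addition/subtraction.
sin(30° + 89°) = sin 30° cos 89° + cos 30° sin 89° = 0.8746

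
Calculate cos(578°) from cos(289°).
cos(578°) = cos²289° - sin²289° = -0.788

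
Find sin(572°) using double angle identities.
sin(572°) = 2 sin 286° cos 286° = -0.5299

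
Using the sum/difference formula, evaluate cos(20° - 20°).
cos(20° - 20°) = cos 20° cos 20° + sin 20° sin 20° = 1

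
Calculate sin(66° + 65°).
sin(66° + 65°) = sin 66° cos 65° + cos 66° sin 65° = 0.7547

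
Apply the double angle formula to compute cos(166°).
cos(166°) = 1 - 2sin²83° = -0.9703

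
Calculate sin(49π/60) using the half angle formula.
sin(49π/60) = √((1 - cos 49π/30)/2) = 0.5446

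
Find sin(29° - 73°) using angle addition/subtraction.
sin(29° - 73°) = sin 29° cos 73° - cos 29° sin 73° = -0.6947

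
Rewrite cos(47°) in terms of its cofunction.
cos(47°) = sin(90° - 47°) = sin(43°)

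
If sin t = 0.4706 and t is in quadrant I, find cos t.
cos t = 0.8823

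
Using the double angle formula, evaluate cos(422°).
cos(422°) = cos²211° - sin²211° = 0.4695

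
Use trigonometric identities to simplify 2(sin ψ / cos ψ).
2(sin ψ / cos ψ) = 2(tan ψ) (using Quotient identity)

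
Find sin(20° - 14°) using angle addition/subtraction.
sin(20° - 14°) = sin 20° cos 14° - cos 20° sin 14° = 0.1045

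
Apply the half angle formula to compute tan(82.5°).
tan(82.5°) = sin 165° / (1 + cos 165°) = 7.596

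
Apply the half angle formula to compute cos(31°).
cos(31°) = √((1 + cos 62°)/2) = 0.8572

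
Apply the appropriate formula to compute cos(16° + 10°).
cos(16° + 10°) = cos 16° cos 10° - sin 16° sin 10° = 0.8988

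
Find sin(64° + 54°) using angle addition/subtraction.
sin(64° + 54°) = sin 64° cos 54° + cos 64° sin 54° = 0.8829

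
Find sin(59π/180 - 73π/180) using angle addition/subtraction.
sin(59π/180 - 73π/180) = sin 59π/180 cos 73π/180 - cos 59π/180 sin 73π/180 = -0.2419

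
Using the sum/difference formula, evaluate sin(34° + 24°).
sin(34° + 24°) = sin 34° cos 24° + cos 34° sin 24° = 0.848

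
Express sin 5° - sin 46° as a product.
sin 5° - sin 46° = 2 cos(25.5°) sin(-20.5°)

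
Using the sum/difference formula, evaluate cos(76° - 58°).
cos(76° - 58°) = cos 76° cos 58° + sin 76° sin 58° = 0.9511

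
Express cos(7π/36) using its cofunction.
cos(7π/36) = sin(π/2 - 7π/36) = sin(11π/36)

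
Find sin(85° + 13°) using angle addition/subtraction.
sin(85° + 13°) = sin 85° cos 13° + cos 85° sin 13° = 0.9903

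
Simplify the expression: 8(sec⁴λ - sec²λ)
8(sec⁴λ - sec²λ) = 8(tan⁴λ + tan²λ) (using Pythagorean)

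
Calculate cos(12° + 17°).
cos(12° + 17°) = cos 12° cos 17° - sin 12° sin 17° = 0.8746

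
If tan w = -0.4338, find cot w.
cot w = 1/tan w = -2.305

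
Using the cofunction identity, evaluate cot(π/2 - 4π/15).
cot(π/2 - 4π/15) = tan(4π/15) = 1.111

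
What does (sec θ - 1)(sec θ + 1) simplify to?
(sec θ - 1)(sec θ + 1) = tan²θ (using Diff. of squares)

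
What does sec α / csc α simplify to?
sec α / csc α = tan α (using Reciprocal identities)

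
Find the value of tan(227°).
tan(227°) = 1.072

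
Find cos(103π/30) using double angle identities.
cos(103π/30) = cos²103π/60 - sin²103π/60 = -0.2079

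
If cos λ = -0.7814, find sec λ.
sec λ = 1/cos λ = -1.28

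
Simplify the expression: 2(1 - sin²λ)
2(1 - sin²λ) = 2(cos²λ) (using Pythagorean identity)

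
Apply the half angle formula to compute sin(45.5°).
sin(45.5°) = √((1 - cos 91°)/2) = 0.7133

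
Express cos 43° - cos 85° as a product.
cos 43° - cos 85° = -2 sin(64°) sin(-21°)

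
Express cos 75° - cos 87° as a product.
cos 75° - cos 87° = -2 sin(81°) sin(-6°)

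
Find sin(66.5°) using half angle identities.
sin(66.5°) = √((1 - cos 133°)/2) = 0.9171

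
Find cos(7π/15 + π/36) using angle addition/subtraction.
cos(7π/15 + π/36) = cos 7π/15 cos π/36 - sin 7π/15 sin π/36 = 0.01745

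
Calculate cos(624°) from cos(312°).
cos(624°) = cos²312° - sin²312° = -0.1045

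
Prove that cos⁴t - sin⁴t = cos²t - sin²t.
LHS = (cos²t - sin²t)(cos²t + sin²t) = (cos²t - sin²t) · 1 = cos²t - sin²t = RHS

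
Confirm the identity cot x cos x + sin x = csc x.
LHS = cos²x/sin x + sin x = (cos²x + sin²x)/sin x = 1/sin x = csc x = RHS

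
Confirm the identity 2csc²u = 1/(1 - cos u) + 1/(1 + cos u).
RHS = [(1 + cos u) + (1 - cos u)] / [(1 - cos u)(1 + cos u)] = 2/(1 - cos²u) = 2/sin²u = 2csc²u = LHS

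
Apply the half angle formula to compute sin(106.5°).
sin(106.5°) = √((1 - cos 213°)/2) = 0.9588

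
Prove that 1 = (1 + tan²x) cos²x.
RHS = sec²x · cos²x = (1/cos²x) · cos²x = 1 = LHS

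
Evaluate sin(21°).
sin(21°) = 0.3584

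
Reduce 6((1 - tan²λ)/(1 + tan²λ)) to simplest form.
6((1 - tan²λ)/(1 + tan²λ)) = 6(cos(2λ)) (using Double angle)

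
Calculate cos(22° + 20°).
cos(22° + 20°) = cos 22° cos 20° - sin 22° sin 20° = 0.7431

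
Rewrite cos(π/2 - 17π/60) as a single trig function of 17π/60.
cos(π/2 - 17π/60) = sin(17π/60)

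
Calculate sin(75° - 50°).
sin(75° - 50°) = sin 75° cos 50° - cos 75° sin 50° = 0.4226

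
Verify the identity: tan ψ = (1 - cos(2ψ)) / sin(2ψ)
RHS = 2sin²ψ / (2 sin ψ cos ψ) = sin ψ/cos ψ = tan ψ = LHS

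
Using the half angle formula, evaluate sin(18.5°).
sin(18.5°) = √((1 - cos 37°)/2) = 0.3173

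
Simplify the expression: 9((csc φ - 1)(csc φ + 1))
9((csc φ - 1)(csc φ + 1)) = 9(cot²φ) (using Diff. of squares)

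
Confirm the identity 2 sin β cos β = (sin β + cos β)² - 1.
RHS = sin²β + 2 sin β cos β + cos²β - 1 = (sin²β + cos²β) + 2 sin β cos β - 1 = 1 + 2 sin β cos β - 1 = 2 sin β cos β = LHS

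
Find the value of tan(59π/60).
tan(59π/60) = -0.05241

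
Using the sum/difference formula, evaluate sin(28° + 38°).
sin(28° + 38°) = sin 28° cos 38° + cos 28° sin 38° = 0.9135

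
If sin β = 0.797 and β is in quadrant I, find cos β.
cos β = 0.604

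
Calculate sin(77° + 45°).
sin(77° + 45°) = sin 77° cos 45° + cos 77° sin 45° = 0.848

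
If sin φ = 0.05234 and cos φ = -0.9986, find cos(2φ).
cos(2φ) = cos²φ - sin²φ = 0.9945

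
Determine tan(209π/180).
tan(209π/180) = 0.5543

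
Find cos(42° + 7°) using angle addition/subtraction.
cos(42° + 7°) = cos 42° cos 7° - sin 42° sin 7° = 0.6561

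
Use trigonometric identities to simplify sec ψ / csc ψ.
sec ψ / csc ψ = tan ψ (using Reciprocal identities)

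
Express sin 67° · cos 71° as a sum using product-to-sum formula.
sin 67° cos 71° = (1/2)[sin(67°+71°) + sin(67°-71°)]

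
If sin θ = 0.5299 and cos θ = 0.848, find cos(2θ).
cos(2θ) = cos²θ - sin²θ = 0.4383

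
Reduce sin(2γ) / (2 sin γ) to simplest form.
sin(2γ) / (2 sin γ) = cos γ (using Double angle)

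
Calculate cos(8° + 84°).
cos(8° + 84°) = cos 8° cos 84° - sin 8° sin 84° = -0.0349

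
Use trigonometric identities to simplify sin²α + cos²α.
sin²α + cos²α = 1 (using Pythagorean identity)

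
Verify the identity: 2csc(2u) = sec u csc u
LHS = 2/sin(2u) = 2/(2 sin u cos u) = 1/(sin u cos u) = (1/cos u)(1/sin u) = sec u csc u = RHS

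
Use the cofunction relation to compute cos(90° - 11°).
cos(90° - 11°) = sin(11°) = 0.1908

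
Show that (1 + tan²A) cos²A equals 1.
LHS = sec²A · cos²A = (1/cos²A) · cos²A = 1 = RHS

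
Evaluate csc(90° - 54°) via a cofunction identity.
csc(90° - 54°) = sec(54°) = 1.701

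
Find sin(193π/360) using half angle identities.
sin(193π/360) = √((1 - cos 193π/180)/2) = 0.9936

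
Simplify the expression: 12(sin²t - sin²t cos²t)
12(sin²t - sin²t cos²t) = 12(sin⁴t) (using Factoring)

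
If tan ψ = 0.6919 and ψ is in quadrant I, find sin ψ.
sin ψ = 0.569 (using tan²ψ + 1 = sec²ψ)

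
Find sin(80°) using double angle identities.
sin(80°) = 2 sin 40° cos 40° = 0.9848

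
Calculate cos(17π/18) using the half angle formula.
cos(17π/18) = -√((1 + cos 17π/9)/2) = -0.9848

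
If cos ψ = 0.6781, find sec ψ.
sec ψ = 1/cos ψ = 1.475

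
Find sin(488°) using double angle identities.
sin(488°) = 2 sin 244° cos 244° = 0.788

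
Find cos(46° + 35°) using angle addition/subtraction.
cos(46° + 35°) = cos 46° cos 35° - sin 46° sin 35° = 0.1564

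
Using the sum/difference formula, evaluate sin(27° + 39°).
sin(27° + 39°) = sin 27° cos 39° + cos 27° sin 39° = 0.9135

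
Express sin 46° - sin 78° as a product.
sin 46° - sin 78° = 2 cos(62°) sin(-16°)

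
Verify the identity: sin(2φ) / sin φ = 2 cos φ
LHS = 2 sin φ cos φ / sin φ = 2 cos φ = RHS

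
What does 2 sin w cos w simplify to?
2 sin w cos w = sin(2w) (using Double angle)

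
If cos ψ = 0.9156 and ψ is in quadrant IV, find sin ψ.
sin ψ = -0.4021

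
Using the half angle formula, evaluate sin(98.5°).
sin(98.5°) = √((1 - cos 197°)/2) = 0.989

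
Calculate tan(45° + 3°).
tan(45° + 3°) = (tan 45° + tan 3°)/(1 - tan 45° tan 3°) = 1.111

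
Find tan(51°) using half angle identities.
tan(51°) = sin 102° / (1 + cos 102°) = 1.235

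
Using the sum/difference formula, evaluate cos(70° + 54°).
cos(70° + 54°) = cos 70° cos 54° - sin 70° sin 54° = -0.5592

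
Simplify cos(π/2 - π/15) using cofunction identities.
cos(π/2 - π/15) = sin(π/15)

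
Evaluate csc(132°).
csc(132°) = 1.346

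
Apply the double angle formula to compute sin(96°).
sin(96°) = 2 sin 48° cos 48° = 0.9945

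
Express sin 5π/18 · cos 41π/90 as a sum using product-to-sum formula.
sin 5π/18 cos 41π/90 = (1/2)[sin(5π/18+41π/90) + sin(5π/18-41π/90)]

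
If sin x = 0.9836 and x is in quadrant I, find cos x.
cos x = 0.1804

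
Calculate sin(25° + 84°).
sin(25° + 84°) = sin 25° cos 84° + cos 25° sin 84° = 0.9455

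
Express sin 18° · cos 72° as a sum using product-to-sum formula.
sin 18° cos 72° = (1/2)[sin(18°+72°) + sin(18°-72°)]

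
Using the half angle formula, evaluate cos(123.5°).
cos(123.5°) = -√((1 + cos 247°)/2) = -0.5519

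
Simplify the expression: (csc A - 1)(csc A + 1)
(csc A - 1)(csc A + 1) = cot²A (using Diff. of squares)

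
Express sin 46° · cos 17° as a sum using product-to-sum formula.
sin 46° cos 17° = (1/2)[sin(46°+17°) + sin(46°-17°)]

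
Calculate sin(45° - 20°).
sin(45° - 20°) = sin 45° cos 20° - cos 45° sin 20° = 0.4226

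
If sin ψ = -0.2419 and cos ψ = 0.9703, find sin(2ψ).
sin(2ψ) = 2 sin ψ cos ψ = -0.4694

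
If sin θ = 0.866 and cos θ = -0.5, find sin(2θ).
sin(2θ) = 2 sin θ cos θ = -0.866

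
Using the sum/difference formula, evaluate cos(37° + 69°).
cos(37° + 69°) = cos 37° cos 69° - sin 37° sin 69° = -0.2756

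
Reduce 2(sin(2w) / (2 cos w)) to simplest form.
2(sin(2w) / (2 cos w)) = 2(sin w) (using Double angle)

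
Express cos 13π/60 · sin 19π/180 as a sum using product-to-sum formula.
cos 13π/60 sin 19π/180 = (1/2)[sin(13π/60+19π/180) - sin(13π/60-19π/180)]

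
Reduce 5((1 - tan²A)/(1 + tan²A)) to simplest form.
5((1 - tan²A)/(1 + tan²A)) = 5(cos(2A)) (using Double angle)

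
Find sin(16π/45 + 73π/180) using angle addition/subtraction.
sin(16π/45 + 73π/180) = sin 16π/45 cos 73π/180 + cos 16π/45 sin 73π/180 = 0.682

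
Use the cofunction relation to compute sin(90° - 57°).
sin(90° - 57°) = cos(57°) = 0.5446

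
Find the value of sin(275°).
sin(275°) = -0.9962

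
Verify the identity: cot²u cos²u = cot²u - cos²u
RHS = cos²u/sin²u - cos²u = cos²u(1/sin²u - 1) = cos²u · (1 - sin²u)/sin²u = cos²u · cos²u/sin²u = cos²u · cot²u = LHS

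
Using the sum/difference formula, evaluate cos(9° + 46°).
cos(9° + 46°) = cos 9° cos 46° - sin 9° sin 46° = 0.5736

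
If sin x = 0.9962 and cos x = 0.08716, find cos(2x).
cos(2x) = cos²x - sin²x = -0.9848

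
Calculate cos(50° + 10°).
cos(50° + 10°) = cos 50° cos 10° - sin 50° sin 10° = 1/2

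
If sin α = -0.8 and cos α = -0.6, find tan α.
tan α = sin α / cos α = 1.333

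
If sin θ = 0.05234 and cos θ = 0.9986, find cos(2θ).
cos(2θ) = cos²θ - sin²θ = 0.9945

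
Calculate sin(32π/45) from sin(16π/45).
sin(32π/45) = 2 sin 16π/45 cos 16π/45 = 0.788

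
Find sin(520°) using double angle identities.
sin(520°) = 2 sin 260° cos 260° = 0.342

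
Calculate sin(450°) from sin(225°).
sin(450°) = 2 sin 225° cos 225° = 1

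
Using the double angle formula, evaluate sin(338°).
sin(338°) = 2 sin 169° cos 169° = -0.3746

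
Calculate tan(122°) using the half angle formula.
tan(122°) = sin 244° / (1 + cos 244°) = -1.6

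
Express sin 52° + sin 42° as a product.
sin 52° + sin 42° = 2 sin(47°) cos(5°)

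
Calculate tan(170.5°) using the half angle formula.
tan(170.5°) = sin 341° / (1 + cos 341°) = -0.1673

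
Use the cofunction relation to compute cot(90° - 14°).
cot(90° - 14°) = tan(14°) = 0.2493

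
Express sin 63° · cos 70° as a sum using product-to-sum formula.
sin 63° cos 70° = (1/2)[sin(63°+70°) + sin(63°-70°)]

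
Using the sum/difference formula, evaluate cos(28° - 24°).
cos(28° - 24°) = cos 28° cos 24° + sin 28° sin 24° = 0.9976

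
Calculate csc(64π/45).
csc(64π/45) = -1.031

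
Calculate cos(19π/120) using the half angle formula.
cos(19π/120) = √((1 + cos 19π/60)/2) = 0.8788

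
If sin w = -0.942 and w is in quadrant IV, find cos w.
cos w = 0.3356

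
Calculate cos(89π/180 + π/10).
cos(89π/180 + π/10) = cos 89π/180 cos π/10 - sin 89π/180 sin π/10 = -0.2924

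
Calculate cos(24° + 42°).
cos(24° + 42°) = cos 24° cos 42° - sin 24° sin 42° = 0.4067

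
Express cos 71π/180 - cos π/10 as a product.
cos 71π/180 - cos π/10 = -2 sin(89π/360) sin(53π/360)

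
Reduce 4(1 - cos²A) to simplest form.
4(1 - cos²A) = 4(sin²A) (using Pythagorean identity)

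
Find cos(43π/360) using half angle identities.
cos(43π/360) = √((1 + cos 43π/180)/2) = 0.9304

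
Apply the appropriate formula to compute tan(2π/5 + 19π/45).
tan(2π/5 + 19π/45) = (tan 2π/5 + tan 19π/45)/(1 - tan 2π/5 tan 19π/45) = -0.6249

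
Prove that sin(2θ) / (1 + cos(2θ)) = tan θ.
LHS = 2 sin θ cos θ / (2cos²θ) = sin θ/cos θ = tan θ = RHS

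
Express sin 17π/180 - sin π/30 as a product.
sin 17π/180 - sin π/30 = 2 cos(23π/360) sin(11π/360)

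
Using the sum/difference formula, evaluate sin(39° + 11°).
sin(39° + 11°) = sin 39° cos 11° + cos 39° sin 11° = 0.766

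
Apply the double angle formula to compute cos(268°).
cos(268°) = cos²134° - sin²134° = -0.0349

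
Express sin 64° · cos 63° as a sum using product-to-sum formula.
sin 64° cos 63° = (1/2)[sin(64°+63°) + sin(64°-63°)]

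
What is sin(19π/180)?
sin(19π/180) = 0.3256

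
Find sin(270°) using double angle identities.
sin(270°) = 2 sin 135° cos 135° = -1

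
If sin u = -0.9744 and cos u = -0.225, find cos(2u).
cos(2u) = cos²u - sin²u = -0.8988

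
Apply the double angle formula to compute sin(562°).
sin(562°) = 2 sin 281° cos 281° = -0.3746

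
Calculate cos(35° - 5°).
cos(35° - 5°) = cos 35° cos 5° + sin 35° sin 5° = √3/2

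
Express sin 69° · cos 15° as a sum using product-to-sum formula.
sin 69° cos 15° = (1/2)[sin(69°+15°) + sin(69°-15°)]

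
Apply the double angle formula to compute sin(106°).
sin(106°) = 2 sin 53° cos 53° = 0.9613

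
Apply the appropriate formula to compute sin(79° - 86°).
sin(79° - 86°) = sin 79° cos 86° - cos 79° sin 86° = -0.1219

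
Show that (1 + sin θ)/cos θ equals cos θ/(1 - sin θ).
LHS = (1 + sin θ)(1 - sin θ) / (cos θ(1 - sin θ)) = (1 - sin²θ) / (cos θ(1 - sin θ)) = cos²θ / (cos θ(1 - sin θ)) = cos θ/(1 - sin θ) = RHS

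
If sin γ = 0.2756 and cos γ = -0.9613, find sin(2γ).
sin(2γ) = 2 sin γ cos γ = -0.5299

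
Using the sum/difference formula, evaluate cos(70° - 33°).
cos(70° - 33°) = cos 70° cos 33° + sin 70° sin 33° = 0.7986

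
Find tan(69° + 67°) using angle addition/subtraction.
tan(69° + 67°) = (tan 69° + tan 67°)/(1 - tan 69° tan 67°) = -0.9657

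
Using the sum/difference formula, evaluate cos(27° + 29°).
cos(27° + 29°) = cos 27° cos 29° - sin 27° sin 29° = 0.5592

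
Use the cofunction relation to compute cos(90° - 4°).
cos(90° - 4°) = sin(4°) = 0.06976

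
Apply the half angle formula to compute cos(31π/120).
cos(31π/120) = √((1 + cos 31π/60)/2) = 0.6884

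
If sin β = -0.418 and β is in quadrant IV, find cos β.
cos β = 0.9084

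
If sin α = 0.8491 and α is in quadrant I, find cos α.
cos α = 0.5282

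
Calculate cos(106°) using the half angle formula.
cos(106°) = -√((1 + cos 212°)/2) = -0.2756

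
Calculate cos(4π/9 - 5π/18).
cos(4π/9 - 5π/18) = cos 4π/9 cos 5π/18 + sin 4π/9 sin 5π/18 = √3/2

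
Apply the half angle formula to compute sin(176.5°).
sin(176.5°) = √((1 - cos 353°)/2) = 0.06105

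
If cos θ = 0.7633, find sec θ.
sec θ = 1/cos θ = 1.31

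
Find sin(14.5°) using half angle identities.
sin(14.5°) = √((1 - cos 29°)/2) = 0.2504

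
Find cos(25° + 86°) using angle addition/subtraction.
cos(25° + 86°) = cos 25° cos 86° - sin 25° sin 86° = -0.3584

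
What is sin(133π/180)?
sin(133π/180) = 0.7314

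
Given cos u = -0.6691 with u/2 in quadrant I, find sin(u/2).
sin(u/2) = ±√((1 - cos u)/2); positive since u/2 ∈ QI, so sin(u/2) = 0.9135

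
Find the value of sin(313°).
sin(313°) = -0.7314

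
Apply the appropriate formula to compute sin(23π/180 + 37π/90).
sin(23π/180 + 37π/90) = sin 23π/180 cos 37π/90 + cos 23π/180 sin 37π/90 = 0.9925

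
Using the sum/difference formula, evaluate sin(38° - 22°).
sin(38° - 22°) = sin 38° cos 22° - cos 38° sin 22° = 0.2756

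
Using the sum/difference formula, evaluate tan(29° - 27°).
tan(29° - 27°) = (tan 29° - tan 27°)/(1 + tan 29° tan 27°) = 0.03492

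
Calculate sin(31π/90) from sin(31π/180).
sin(31π/90) = 2 sin 31π/180 cos 31π/180 = 0.8829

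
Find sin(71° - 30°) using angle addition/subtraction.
sin(71° - 30°) = sin 71° cos 30° - cos 71° sin 30° = 0.6561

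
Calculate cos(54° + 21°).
cos(54° + 21°) = cos 54° cos 21° - sin 54° sin 21° = (√6-√2)/4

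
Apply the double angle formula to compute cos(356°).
cos(356°) = cos²178° - sin²178° = 0.9976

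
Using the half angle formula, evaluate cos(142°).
cos(142°) = -√((1 + cos 284°)/2) = -0.788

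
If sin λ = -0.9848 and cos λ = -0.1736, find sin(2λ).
sin(2λ) = 2 sin λ cos λ = 0.3419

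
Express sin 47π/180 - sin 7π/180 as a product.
sin 47π/180 - sin 7π/180 = 2 cos(3π/20) sin(π/9)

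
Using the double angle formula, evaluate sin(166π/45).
sin(166π/45) = 2 sin 83π/45 cos 83π/45 = -0.829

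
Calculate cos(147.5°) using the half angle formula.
cos(147.5°) = -√((1 + cos 295°)/2) = -0.8434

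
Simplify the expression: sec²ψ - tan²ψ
sec²ψ - tan²ψ = 1 (using Pythagorean identity)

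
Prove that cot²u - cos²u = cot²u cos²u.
LHS = cos²u/sin²u - cos²u = cos²u(1/sin²u - 1) = cos²u · (1 - sin²u)/sin²u = cos²u · cos²u/sin²u = cos²u · cot²u = RHS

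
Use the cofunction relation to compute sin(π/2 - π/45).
sin(π/2 - π/45) = cos(π/45) = 0.9976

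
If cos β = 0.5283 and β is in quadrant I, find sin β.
sin β = 0.8491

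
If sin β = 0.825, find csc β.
csc β = 1/sin β = 1.212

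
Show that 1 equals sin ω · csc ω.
RHS = sin ω · (1/sin ω) = 1 = LHS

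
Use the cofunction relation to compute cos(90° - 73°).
cos(90° - 73°) = sin(73°) = 0.9563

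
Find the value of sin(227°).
sin(227°) = -0.7314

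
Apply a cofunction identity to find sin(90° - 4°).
sin(90° - 4°) = cos(4°) = 0.9976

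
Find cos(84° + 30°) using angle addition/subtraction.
cos(84° + 30°) = cos 84° cos 30° - sin 84° sin 30° = -0.4067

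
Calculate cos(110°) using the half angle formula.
cos(110°) = -√((1 + cos 220°)/2) = -0.342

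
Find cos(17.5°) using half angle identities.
cos(17.5°) = √((1 + cos 35°)/2) = 0.9537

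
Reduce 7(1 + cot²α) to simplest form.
7(1 + cot²α) = 7(csc²α) (using Pythagorean identity)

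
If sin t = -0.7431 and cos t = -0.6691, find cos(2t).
cos(2t) = cos²t - sin²t = -0.1045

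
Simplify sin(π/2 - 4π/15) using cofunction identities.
sin(π/2 - 4π/15) = cos(4π/15)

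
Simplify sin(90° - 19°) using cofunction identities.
sin(90° - 19°) = cos(19°)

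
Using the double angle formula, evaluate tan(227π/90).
tan(227π/90) = 2 tan 227π/180 / (1 - tan²227π/180) = -14.3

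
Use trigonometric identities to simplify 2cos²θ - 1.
2cos²θ - 1 = cos(2θ) (using Double angle)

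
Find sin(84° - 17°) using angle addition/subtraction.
sin(84° - 17°) = sin 84° cos 17° - cos 84° sin 17° = 0.9205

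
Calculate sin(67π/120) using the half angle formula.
sin(67π/120) = √((1 - cos 67π/60)/2) = 0.9833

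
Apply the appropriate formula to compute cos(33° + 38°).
cos(33° + 38°) = cos 33° cos 38° - sin 33° sin 38° = 0.3256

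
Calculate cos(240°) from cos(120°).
cos(240°) = 2cos²120° - 1 = -1/2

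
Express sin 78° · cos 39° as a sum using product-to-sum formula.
sin 78° cos 39° = (1/2)[sin(78°+39°) + sin(78°-39°)]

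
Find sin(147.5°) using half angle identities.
sin(147.5°) = √((1 - cos 295°)/2) = 0.5373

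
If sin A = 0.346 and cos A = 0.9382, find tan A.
tan A = sin A / cos A = 0.3688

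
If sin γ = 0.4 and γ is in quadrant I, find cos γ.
cos γ = 0.9165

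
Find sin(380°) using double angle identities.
sin(380°) = 2 sin 190° cos 190° = 0.342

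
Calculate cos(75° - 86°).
cos(75° - 86°) = cos 75° cos 86° + sin 75° sin 86° = 0.9816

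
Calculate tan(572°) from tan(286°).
tan(572°) = 2 tan 286° / (1 - tan²286°) = 0.6249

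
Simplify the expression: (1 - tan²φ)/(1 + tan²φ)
(1 - tan²φ)/(1 + tan²φ) = cos(2φ) (using Double angle)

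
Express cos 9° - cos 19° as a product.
cos 9° - cos 19° = -2 sin(14°) sin(-5°)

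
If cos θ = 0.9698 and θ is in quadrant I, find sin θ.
sin θ = 0.2439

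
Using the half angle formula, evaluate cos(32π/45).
cos(32π/45) = -√((1 + cos 64π/45)/2) = -0.6157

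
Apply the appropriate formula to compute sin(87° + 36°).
sin(87° + 36°) = sin 87° cos 36° + cos 87° sin 36° = 0.8387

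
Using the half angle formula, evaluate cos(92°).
cos(92°) = -√((1 + cos 184°)/2) = -0.0349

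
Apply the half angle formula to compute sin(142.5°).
sin(142.5°) = √((1 - cos 285°)/2) = 0.6088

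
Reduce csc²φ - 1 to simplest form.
csc²φ - 1 = cot²φ (using Pythagorean identity)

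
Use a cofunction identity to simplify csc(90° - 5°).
csc(90° - 5°) = sec(5°)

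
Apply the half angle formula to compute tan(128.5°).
tan(128.5°) = sin 257° / (1 + cos 257°) = -1.257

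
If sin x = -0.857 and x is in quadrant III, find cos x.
cos x = -0.5153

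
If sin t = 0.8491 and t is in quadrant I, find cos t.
cos t = 0.5282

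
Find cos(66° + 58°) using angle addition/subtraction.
cos(66° + 58°) = cos 66° cos 58° - sin 66° sin 58° = -0.5592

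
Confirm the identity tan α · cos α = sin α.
LHS = (sin α/cos α) · cos α = sin α = RHS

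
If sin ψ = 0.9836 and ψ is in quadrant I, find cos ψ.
cos ψ = 0.1804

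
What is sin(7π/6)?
sin(7π/6) = -1/2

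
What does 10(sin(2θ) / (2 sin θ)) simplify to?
10(sin(2θ) / (2 sin θ)) = 10(cos θ) (using Double angle)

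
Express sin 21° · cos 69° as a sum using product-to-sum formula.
sin 21° cos 69° = (1/2)[sin(21°+69°) + sin(21°-69°)]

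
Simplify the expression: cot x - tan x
cot x - tan x = 2 cot(2x) (using Double angle)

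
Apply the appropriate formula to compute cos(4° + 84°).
cos(4° + 84°) = cos 4° cos 84° - sin 4° sin 84° = 0.0349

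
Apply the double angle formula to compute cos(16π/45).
cos(16π/45) = 2cos²8π/45 - 1 = 0.4384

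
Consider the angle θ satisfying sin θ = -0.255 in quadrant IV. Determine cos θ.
cos θ = √(1 - sin²θ) = 0.9669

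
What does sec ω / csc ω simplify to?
sec ω / csc ω = tan ω (using Reciprocal identities)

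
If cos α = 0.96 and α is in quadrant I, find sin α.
sin α = 0.28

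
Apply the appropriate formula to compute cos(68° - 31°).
cos(68° - 31°) = cos 68° cos 31° + sin 68° sin 31° = 0.7986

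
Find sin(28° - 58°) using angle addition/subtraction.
sin(28° - 58°) = sin 28° cos 58° - cos 28° sin 58° = -1/2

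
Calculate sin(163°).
sin(163°) = 0.2924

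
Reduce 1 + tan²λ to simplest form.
1 + tan²λ = sec²λ (using Pythagorean identity)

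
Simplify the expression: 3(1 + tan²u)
3(1 + tan²u) = 3(sec²u) (using Pythagorean identity)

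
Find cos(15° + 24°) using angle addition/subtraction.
cos(15° + 24°) = cos 15° cos 24° - sin 15° sin 24° = 0.7771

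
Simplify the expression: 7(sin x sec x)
7(sin x sec x) = 7(tan x) (using Reciprocal + quotient)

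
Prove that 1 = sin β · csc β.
RHS = sin β · (1/sin β) = 1 = LHS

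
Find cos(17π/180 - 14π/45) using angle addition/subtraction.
cos(17π/180 - 14π/45) = cos 17π/180 cos 14π/45 + sin 17π/180 sin 14π/45 = 0.7771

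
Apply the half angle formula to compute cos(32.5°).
cos(32.5°) = √((1 + cos 65°)/2) = 0.8434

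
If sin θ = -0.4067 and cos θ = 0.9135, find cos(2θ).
cos(2θ) = cos²θ - sin²θ = 0.6691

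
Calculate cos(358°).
cos(358°) = 0.9994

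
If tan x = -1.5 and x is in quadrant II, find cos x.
cos x = -0.5547 (using tan²x + 1 = sec²x)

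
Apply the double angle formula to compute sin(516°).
sin(516°) = 2 sin 258° cos 258° = 0.4067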